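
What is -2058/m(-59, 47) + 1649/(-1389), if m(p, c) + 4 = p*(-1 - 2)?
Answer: -3143839/240297 ≈ -13.083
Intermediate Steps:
m(p, c) = -4 - 3*p (m(p, c) = -4 + p*(-1 - 2) = -4 + p*(-3) = -4 - 3*p)
-2058/m(-59, 47) + 1649/(-1389) = -2058/(-4 - 3*(-59)) + 1649/(-1389) = -2058/(-4 + 177) + 1649*(-1/1389) = -2058/173 - 1649/1389 = -3143839/240297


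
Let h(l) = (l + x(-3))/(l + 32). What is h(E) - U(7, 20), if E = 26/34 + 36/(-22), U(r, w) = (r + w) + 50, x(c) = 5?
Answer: -447445/5821 ≈ -76.867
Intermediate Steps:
U(r, w) = 50 + r + w
E = -163/187 (E = 26*(1/34) + 36*(-1/22) = 13/17 - 18/11 = -163/187 ≈ -0.87166)
h(l) = (5 + l)/(32 + l) (h(l) = (l + 5)/(l + 32) = (5 + l)/(32 + l))
h(E) - U(7, 20) = (5 - 163/187)/(32 - 163/187) - (50 + 7 + 20) = (772/187)/(5821/187) - 1*77 = (187/5821)*(772/187) - 77 = 772/5821 - 77 = -447445/5821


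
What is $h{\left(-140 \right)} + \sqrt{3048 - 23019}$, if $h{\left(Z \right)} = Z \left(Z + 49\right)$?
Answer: $12740 + 3 i \sqrt{2219} \approx 12740.0 + 141.32 i$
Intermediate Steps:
$h{\left(Z \right)} = Z \left(49 + Z\right)$
$h{\left(-140 \right)} + \sqrt{3048 - 23019} = - 140 \left(49 - 140\right) + \sqrt{3048 - 23019} = \left(-140\right) \left(-91\right) + \sqrt{-19971} = 12740 + 3 i \sqrt{2219}$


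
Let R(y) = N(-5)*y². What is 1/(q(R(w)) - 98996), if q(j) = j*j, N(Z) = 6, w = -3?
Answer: -1/96080 ≈ -1.0408e-5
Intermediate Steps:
R(y) = 6*y²
q(j) = j²
1/(q(R(w)) - 98996) = 1/((6*(-3)²)² - 98996) = 1/((6*9)² - 98996) = 1/(54² - 98996) = 1/(2916 - 98996) = 1/(-96080) = -1/96080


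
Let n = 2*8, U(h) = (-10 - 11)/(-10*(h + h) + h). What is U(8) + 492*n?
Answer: 1196565/152 ≈ 7872.1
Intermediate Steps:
U(h) = 21/(19*h) (U(h) = -21/(-20*h + h) = -21*(-1/(19*h)) = -(-21)/(19*h) = 21/(19*h))
n = 16
U(8) + 492*n = (21/19)/8 + 492*16 = (21/19)*(1/8) + 7872 = 21/152 + 7872 = 1196565/152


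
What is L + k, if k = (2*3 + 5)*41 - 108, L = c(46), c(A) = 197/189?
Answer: 65024/189 ≈ 344.04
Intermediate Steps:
c(A) = 197/189 (c(A) = 197*(1/189) = 197/189)
L = 197/189 ≈ 1.0423
k = 343 (k = (6 + 5)*41 - 108 = 11*41 - 108 = 451 - 108 = 343)
L + k = 197/189 + 343 = 65024/189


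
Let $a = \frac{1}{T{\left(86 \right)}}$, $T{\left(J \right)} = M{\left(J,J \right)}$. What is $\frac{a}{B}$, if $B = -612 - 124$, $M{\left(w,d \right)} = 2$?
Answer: $- \frac{1}{1472} \approx -0.00067935$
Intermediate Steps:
$T{\left(J \right)} = 2$
$B = -736$ ($B = -612 - 124 = -736$)
$a = \frac{1}{2} \approx 0.5$
$\frac{a}{B} = \frac{1}{2 \left(-736\right)} = \frac{1}{2} \left(- \frac{1}{736}\right) = - \frac{1}{1472}$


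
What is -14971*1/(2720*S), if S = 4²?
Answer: -14971/43520 ≈ -0.34400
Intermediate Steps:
S = 16
-14971*1/(2720*S) = -14971/(2720*16) = -14971/43520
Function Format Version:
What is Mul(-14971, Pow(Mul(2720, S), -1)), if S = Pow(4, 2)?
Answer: Rational(-14971, 43520) ≈ -0.34400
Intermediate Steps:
S = 16
Mul(-14971, Pow(Mul(2720, S), -1)) = Mul(-14971, Pow(Mul(2720, 16), -1)) = Mul(-14971, Pow(43520, -1)) = Mul(-14971, Rational(1, 43520)) = Rational(-14971, 43520)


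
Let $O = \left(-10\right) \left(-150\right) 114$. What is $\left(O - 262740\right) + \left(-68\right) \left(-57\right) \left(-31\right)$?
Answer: $-211896$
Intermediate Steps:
$O = 171000$ ($O = 1500 \cdot 114 = 171000$)
$\left(O - 262740\right) + \left(-68\right) \left(-57\right) \left(-31\right) = \left(171000 - 262740\right) + \left(-68\right) \left(-57\right) \left(-31\right) = -91740 + 3876 \left(-31\right) = -91740 - 120156 = -211896$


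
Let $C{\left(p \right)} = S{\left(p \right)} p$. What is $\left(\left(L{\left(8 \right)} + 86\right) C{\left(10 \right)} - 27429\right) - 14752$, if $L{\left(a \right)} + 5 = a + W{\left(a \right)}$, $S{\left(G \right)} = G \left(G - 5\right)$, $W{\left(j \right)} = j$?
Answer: $6319$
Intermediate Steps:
$S{\left(G \right)} = G \left(-5 + G\right)$
$L{\left(a \right)} = -5 + 2 a$ ($L{\left(a \right)} = -5 + \left(a + a\right) = -5 + 2 a$)
$C{\left(p \right)} = p^{2} \left(-5 + p\right)$ ($C{\left(p \right)} = p \left(-5 + p\right) p = p^{2} \left(-5 + p\right)$)
$\left(\left(L{\left(8 \right)} + 86\right) C{\left(10 \right)} - 27429\right) - 14752 = \left(\left(\left(-5 + 2 \cdot 8\right) + 86\right) 10^{2} \left(-5 + 10\right) - 27429\right) - 14752 = \left(\left(\left(-5 + 16\right) + 86\right) 100 \cdot 5 - 27429\right) - 14752 = \left(\left(11 + 86\right) 500 - 27429\right) - 14752 = \left(97 \cdot 500 - 27429\right) - 14752 = \left(48500 - 27429\right) - 14752 = 21071 - 14752 = 6319$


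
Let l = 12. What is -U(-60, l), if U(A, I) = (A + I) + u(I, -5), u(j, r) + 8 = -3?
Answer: 59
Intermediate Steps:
u(j, r) = -11 (u(j, r) = -8 - 3 = -11)
U(A, I) = -11 + A + I (U(A, I) = (A + I) - 11 = -11 + A + I)
-U(-60, l) = -(-11 - 60 + 12) = -1*(-59) = 59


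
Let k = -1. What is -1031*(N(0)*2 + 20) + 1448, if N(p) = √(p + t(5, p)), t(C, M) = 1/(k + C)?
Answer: -20203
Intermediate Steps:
t(C, M) = 1/(-1 + C)
N(p) = √(¼ + p) (N(p) = √(p + 1/(-1 + 5)) = √(p + 1/4) = √(p + ¼) = √(¼ + p))
-1031*(N(0)*2 + 20) + 1448 = -1031*((√(1 + 4*0)/2)*2 + 20) + 1448 = -1031*((√(1 + 0)/2)*2 + 20) + 1448 = -1031*((√1/2)*2 + 20) + 1448 = -1031*(((½)*1)*2 + 20) + 1448 = -1031*((½)*2 + 20) + 1448 = -1031*(1 + 20) + 1448 = -1031*21 + 1448 = -21651 + 1448 = -20203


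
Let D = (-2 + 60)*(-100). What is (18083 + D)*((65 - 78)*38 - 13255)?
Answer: -168878967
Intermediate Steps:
D = -5800 (D = 58*(-100) = -5800)
(18083 + D)*((65 - 78)*38 - 13255) = (18083 - 5800)*((65 - 78)*38 - 13255) = 12283*(-13*38 - 13255) = 12283*(-494 - 13255) = 12283*(-13749) = -168878967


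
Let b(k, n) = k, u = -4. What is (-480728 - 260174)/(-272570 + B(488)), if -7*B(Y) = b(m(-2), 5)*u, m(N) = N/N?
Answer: 2593157/953993 ≈ 2.7182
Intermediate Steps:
m(N) = 1
B(Y) = 4/7 (B(Y) = -(-4)/7 = -⅐*(-4) = 4/7)
(-480728 - 260174)/(-272570 + B(488)) = (-480728 - 260174)/(-272570 + 4/7) = -740902/(-1907986/7) = -740902*(-7/1907986) = 2593157/953993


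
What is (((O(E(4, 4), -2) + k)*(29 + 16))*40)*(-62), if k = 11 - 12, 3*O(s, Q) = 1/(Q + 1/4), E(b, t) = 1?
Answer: 930000/7 ≈ 1.3286e+5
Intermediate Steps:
O(s, Q) = 1/(3*(¼ + Q)) (O(s, Q) = 1/(3*(Q + 1/4)) = 1/(3*(Q + ¼)) = 1/(3*(¼ + Q)))
k = -1
(((O(E(4, 4), -2) + k)*(29 + 16))*40)*(-62) = (((4/(3*(1 + 4*(-2))) - 1)*(29 + 16))*40)*(-62) = (((4/(3*(1 - 8)) - 1)*45)*40)*(-62) = ((((4/3)/(-7) - 1)*45)*40)*(-62) = ((((4/3)*(-⅐) - 1)*45)*40)*(-62) = (((-4/21 - 1)*45)*40)*(-62) = (-25/21*45*40)*(-62) = -375/7*40*(-62) = -15000/7*(-62) = 930000/7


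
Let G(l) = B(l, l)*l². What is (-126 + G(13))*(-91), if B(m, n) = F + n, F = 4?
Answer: -249977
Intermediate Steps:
B(m, n) = 4 + n
G(l) = l²*(4 + l) (G(l) = (4 + l)*l² = l²*(4 + l))
(-126 + G(13))*(-91) = (-126 + 13²*(4 + 13))*(-91) = (-126 + 169*17)*(-91) = (-126 + 2873)*(-91) = 2747*(-91) = -249977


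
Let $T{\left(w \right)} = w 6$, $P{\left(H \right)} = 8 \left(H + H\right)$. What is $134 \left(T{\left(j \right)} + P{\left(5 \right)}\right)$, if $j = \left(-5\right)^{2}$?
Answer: $30820$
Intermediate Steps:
$j = 25$
$P{\left(H \right)} = 16 H$ ($P{\left(H \right)} = 8 \cdot 2 H = 16 H$)
$T{\left(w \right)} = 6 w$
$134 \left(T{\left(j \right)} + P{\left(5 \right)}\right) = 134 \left(6 \cdot 25 + 16 \cdot 5\right) = 134 \left(150 + 80\right) = 134 \cdot 230 = 30820$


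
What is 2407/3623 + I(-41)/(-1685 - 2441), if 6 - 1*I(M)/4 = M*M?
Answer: 17102691/7474249 ≈ 2.2882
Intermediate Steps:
I(M) = 24 - 4*M**2 (I(M) = 24 - 4*M*M = 24 - 4*M**2)
2407/3623 + I(-41)/(-1685 - 2441) = 2407/3623 + (24 - 4*(-41)**2)/(-1685 - 2441) = 2407*(1/3623) + (24 - 4*1681)/(-4126) = 2407/3623 + (24 - 6724)*(-1/4126) = 2407/3623 - 6700*(-1/4126) = 2407/3623 + 3350/2063 = 17102691/7474249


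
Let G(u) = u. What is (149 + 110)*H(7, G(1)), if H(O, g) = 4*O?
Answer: 7252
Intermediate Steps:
(149 + 110)*H(7, G(1)) = (149 + 110)*(4*7) = 259*28 = 7252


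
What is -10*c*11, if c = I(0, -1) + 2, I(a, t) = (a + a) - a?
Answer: -220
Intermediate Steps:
I(a, t) = a (I(a, t) = 2*a - a = a)
c = 2 (c = 0 + 2 = 2)
-10*c*11 = -10*2*11 = -20*11 = -220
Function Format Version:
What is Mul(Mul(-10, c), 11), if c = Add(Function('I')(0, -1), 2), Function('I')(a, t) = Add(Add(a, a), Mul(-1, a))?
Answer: -220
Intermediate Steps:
Function('I')(a, t) = a (Function('I')(a, t) = Add(Mul(2, a), Mul(-1, a)) = a)
c = 2 (c = Add(0, 2) = 2)
Mul(Mul(-10, c), 11) = Mul(Mul(-10, 2), 11) = Mul(-20, 11) = -220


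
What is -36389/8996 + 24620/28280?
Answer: -20189985/6360172 ≈ -3.1744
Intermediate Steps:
-36389/8996 + 24620/28280 = -36389*1/8996 + 24620*(1/28280) = -36389/8996 + 1231/1414 = -20189985/6360172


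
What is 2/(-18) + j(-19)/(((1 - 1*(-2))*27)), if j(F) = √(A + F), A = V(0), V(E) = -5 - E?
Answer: -⅑ + 2*I*√6/81 ≈ -0.11111 + 0.060481*I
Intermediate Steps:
A = -5 (A = -5 - 1*0 = -5 + 0 = -5)
j(F) = √(-5 + F)
2/(-18) + j(-19)/(((1 - 1*(-2))*27)) = 2/(-18) + √(-5 - 19)/(((1 - 1*(-2))*27)) = 2*(-1/18) + √(-24)/(((1 + 2)*27)) = -⅑ + (2*I*√6)/((3*27)) = -⅑ + (2*I*√6)/81 = -⅑ + (2*I*√6)*(1/81) = -⅑ + 2*I*√6/81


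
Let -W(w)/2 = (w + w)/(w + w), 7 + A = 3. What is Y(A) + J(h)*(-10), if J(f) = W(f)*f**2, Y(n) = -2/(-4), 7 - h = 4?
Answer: 361/2 ≈ 180.50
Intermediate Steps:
h = 3 (h = 7 - 1*4 = 7 - 4 = 3)
A = -4 (A = -7 + 3 = -4)
W(w) = -2 (W(w) = -2*(w + w)/(w + w) = -2*2*w/(2*w) = -2*2*w*1/(2*w) = -2*1 = -2)
Y(n) = 1/2 (Y(n) = -2*(-1/4) = 1/2)
J(f) = -2*f**2
Y(A) + J(h)*(-10) = 1/2 - 2*3**2*(-10) = 1/2 - 2*9*(-10) = 1/2 - 18*(-10) = 1/2 + 180 = 361/2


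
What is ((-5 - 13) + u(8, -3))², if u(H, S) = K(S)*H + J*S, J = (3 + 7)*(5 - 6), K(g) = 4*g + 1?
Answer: 5776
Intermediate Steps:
K(g) = 1 + 4*g
J = -10 (J = 10*(-1) = -10)
u(H, S) = -10*S + H*(1 + 4*S) (u(H, S) = (1 + 4*S)*H - 10*S = H*(1 + 4*S) - 10*S = -10*S + H*(1 + 4*S))
((-5 - 13) + u(8, -3))² = ((-5 - 13) + (-10*(-3) + 8*(1 + 4*(-3))))² = (-18 + (30 + 8*(1 - 12)))² = (-18 + (30 + 8*(-11)))² = (-18 + (30 - 88))² = (-18 - 58)² = (-76)² = 5776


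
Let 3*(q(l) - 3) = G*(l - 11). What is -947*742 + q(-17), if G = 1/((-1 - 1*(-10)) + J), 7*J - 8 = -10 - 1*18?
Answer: -90644755/129 ≈ -7.0267e+5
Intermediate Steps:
J = -20/7 (J = 8/7 + (-10 - 1*18)/7 = 8/7 + (-10 - 18)/7 = 8/7 + (⅐)*(-28) = 8/7 - 4 = -20/7 ≈ -2.8571)
G = 7/43 (G = 1/((-1 - 1*(-10)) - 20/7) = 1/((-1 + 10) - 20/7) = 1/(9 - 20/7) = 1/(43/7) = 7/43 ≈ 0.16279)
q(l) = 310/129 + 7*l/129 (q(l) = 3 + (7*(l - 11)/43)/3 = 3 + (7*(-11 + l)/43)/3 = 3 + (-77/43 + 7*l/43)/3 = 3 + (-77/129 + 7*l/129) = 310/129 + 7*l/129)
-947*742 + q(-17) = -947*742 + (310/129 + (7/129)*(-17)) = -702674 + (310/129 - 119/129) = -702674 + 191/129 = -90644755/129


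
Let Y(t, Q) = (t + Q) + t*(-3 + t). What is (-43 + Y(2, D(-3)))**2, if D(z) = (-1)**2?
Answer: 1764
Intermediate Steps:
D(z) = 1
Y(t, Q) = Q + t + t*(-3 + t) (Y(t, Q) = (Q + t) + t*(-3 + t) = Q + t + t*(-3 + t))
(-43 + Y(2, D(-3)))**2 = (-43 + (1 + 2**2 - 2*2))**2 = (-43 + (1 + 4 - 4))**2 = (-43 + 1)**2 = (-42)**2 = 1764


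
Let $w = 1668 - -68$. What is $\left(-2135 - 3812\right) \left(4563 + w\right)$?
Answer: $-37460153$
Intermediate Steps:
$w = 1736$ ($w = 1668 + 68 = 1736$)
$\left(-2135 - 3812\right) \left(4563 + w\right) = \left(-2135 - 3812\right) \left(4563 + 1736\right) = \left(-5947\right) 6299 = -37460153$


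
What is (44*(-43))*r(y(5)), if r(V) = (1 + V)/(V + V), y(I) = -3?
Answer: -1892/3 ≈ -630.67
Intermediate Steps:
r(V) = (1 + V)/(2*V) (r(V) = (1 + V)/((2*V)) = (1 + V)*(1/(2*V)) = (1 + V)/(2*V))
(44*(-43))*r(y(5)) = (44*(-43))*((1/2)*(1 - 3)/(-3)) = -946*(-1)*(-2)/3 = -1892*1/3 = -1892/3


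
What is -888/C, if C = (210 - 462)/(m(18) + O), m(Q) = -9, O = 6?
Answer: -74/7 ≈ -10.571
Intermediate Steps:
C = 84 (C = (210 - 462)/(-9 + 6) = -252/(-3) = -252*(-⅓) = 84)
-888/C = -888/84 = -888*1/84 = -74/7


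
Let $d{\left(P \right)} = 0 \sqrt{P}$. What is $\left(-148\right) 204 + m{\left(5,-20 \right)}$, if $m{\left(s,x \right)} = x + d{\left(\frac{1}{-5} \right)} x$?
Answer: $-30212$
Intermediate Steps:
$d{\left(P \right)} = 0$
$m{\left(s,x \right)} = x$ ($m{\left(s,x \right)} = x + 0 x = x + 0 = x$)
$\left(-148\right) 204 + m{\left(5,-20 \right)} = \left(-148\right) 204 - 20 = -30192 - 20 = -30212$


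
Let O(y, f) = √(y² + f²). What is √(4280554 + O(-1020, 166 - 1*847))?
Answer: √(4280554 + 3*√167129) ≈ 2069.2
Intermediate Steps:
O(y, f) = √(f² + y²)
√(4280554 + O(-1020, 166 - 1*847)) = √(4280554 + √((166 - 1*847)² + (-1020)²)) = √(4280554 + √((166 - 847)² + 1040400)) = √(4280554 + √((-681)² + 1040400)) = √(4280554 + √(463761 + 1040400)) = √(4280554 + √1504161) = √(4280554 + 3*√167129)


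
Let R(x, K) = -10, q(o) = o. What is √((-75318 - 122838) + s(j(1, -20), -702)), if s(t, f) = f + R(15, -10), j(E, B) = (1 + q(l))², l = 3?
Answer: 2*I*√49717 ≈ 445.95*I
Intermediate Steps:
j(E, B) = 16 (j(E, B) = (1 + 3)² = 4² = 16)
s(t, f) = -10 + f (s(t, f) = f - 10 = -10 + f)
√((-75318 - 122838) + s(j(1, -20), -702)) = √((-75318 - 122838) + (-10 - 702)) = √(-198156 - 712) = √(-198868) = 2*I*√49717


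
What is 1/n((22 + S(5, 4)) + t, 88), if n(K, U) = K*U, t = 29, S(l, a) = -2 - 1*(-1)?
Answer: 1/4400 ≈ 0.00022727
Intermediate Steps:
S(l, a) = -1 (S(l, a) = -2 + 1 = -1)
1/n((22 + S(5, 4)) + t, 88) = 1/(((22 - 1) + 29)*88) = 1/((21 + 29)*88) = 1/(50*88) = 1/4400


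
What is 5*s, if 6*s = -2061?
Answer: -3435/2 ≈ -1717.5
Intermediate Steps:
s = -687/2 (s = (⅙)*(-2061) = -687/2 ≈ -343.50)
5*s = 5*(-687/2) = -3435/2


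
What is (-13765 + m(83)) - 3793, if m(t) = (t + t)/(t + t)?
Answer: -17557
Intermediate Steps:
m(t) = 1 (m(t) = (2*t)/((2*t)) = (2*t)*(1/(2*t)) = 1)
(-13765 + m(83)) - 3793 = (-13765 + 1) - 3793 = -13764 - 3793 = -17557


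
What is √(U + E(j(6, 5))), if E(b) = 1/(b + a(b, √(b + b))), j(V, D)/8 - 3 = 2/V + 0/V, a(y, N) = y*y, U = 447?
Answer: √1231756935/1660 ≈ 21.142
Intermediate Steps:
a(y, N) = y²
j(V, D) = 24 + 16/V (j(V, D) = 24 + 8*(2/V + 0/V) = 24 + 8*(2/V + 0) = 24 + 8*(2/V) = 24 + 16/V)
E(b) = 1/(b + b²)
√(U + E(j(6, 5))) = √(447 + 1/((24 + 16/6)*(1 + (24 + 16/6)))) = √(447 + 1/((24 + 16*(⅙))*(1 + (24 + 16*(⅙))))) = √(447 + 1/((24 + 8/3)*(1 + (24 + 8/3)))) = √(447 + 1/((80/3)*(1 + 80/3))) = √(447 + 3/(80*(83/3))) = √(447 + (3/80)*(3/83)) = √(447 + 9/6640) = √(2968089/6640) = √1231756935/1660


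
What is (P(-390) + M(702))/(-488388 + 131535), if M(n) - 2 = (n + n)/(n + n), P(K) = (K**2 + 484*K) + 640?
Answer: 36017/356853 ≈ 0.10093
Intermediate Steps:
P(K) = 640 + K**2 + 484*K
M(n) = 3 (M(n) = 2 + (n + n)/(n + n) = 2 + (2*n)/((2*n)) = 2 + (2*n)*(1/(2*n)) = 2 + 1 = 3)
(P(-390) + M(702))/(-488388 + 131535) = ((640 + (-390)**2 + 484*(-390)) + 3)/(-488388 + 131535) = ((640 + 152100 - 188760) + 3)/(-356853) = (-36020 + 3)*(-1/356853) = -36017*(-1/356853) = 36017/356853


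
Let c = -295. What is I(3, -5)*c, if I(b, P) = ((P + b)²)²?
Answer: -4720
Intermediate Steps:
I(b, P) = (P + b)⁴
I(3, -5)*c = (-5 + 3)⁴*(-295) = (-2)⁴*(-295) = 16*(-295) = -4720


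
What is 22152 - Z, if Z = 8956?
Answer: 13196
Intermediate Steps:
22152 - Z = 22152 - 1*8956 = 22152 - 8956 = 13196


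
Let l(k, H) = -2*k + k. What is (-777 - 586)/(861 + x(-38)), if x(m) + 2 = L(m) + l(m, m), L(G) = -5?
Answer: -1363/892 ≈ -1.5280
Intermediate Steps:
l(k, H) = -k
x(m) = -7 - m (x(m) = -2 + (-5 - m) = -7 - m)
(-777 - 586)/(861 + x(-38)) = (-777 - 586)/(861 + (-7 - 1*(-38))) = -1363/(861 + (-7 + 38)) = -1363/(861 + 31) = -1363/892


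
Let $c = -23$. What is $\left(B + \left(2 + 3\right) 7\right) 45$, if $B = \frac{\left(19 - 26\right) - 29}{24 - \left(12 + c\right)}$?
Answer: $\frac{10701}{7} \approx 1528.7$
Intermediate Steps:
$B = - \frac{36}{35}$ ($B = \frac{\left(19 - 26\right) - 29}{24 - -11} = \frac{-7 - 29}{24 + \left(-12 + 23\right)} = - \frac{36}{24 + 11} = - \frac{36}{35} \approx -1.0286$)
$\left(B + \left(2 + 3\right) 7\right) 45 = \left(- \frac{36}{35} + \left(2 + 3\right) 7\right) 45 = \left(- \frac{36}{35} + 5 \cdot 7\right) 45 = \left(- \frac{36}{35} + 35\right) 45 = \frac{1189}{35} \cdot 45 = \frac{10701}{7}$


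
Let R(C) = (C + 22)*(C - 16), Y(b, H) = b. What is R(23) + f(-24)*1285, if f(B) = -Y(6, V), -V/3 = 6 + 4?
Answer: -7395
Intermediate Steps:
V = -30 (V = -3*(6 + 4) = -3*10 = -30)
f(B) = -6 (f(B) = -1*6 = -6)
R(C) = (-16 + C)*(22 + C) (R(C) = (22 + C)*(-16 + C) = (-16 + C)*(22 + C))
R(23) + f(-24)*1285 = (-352 + 23**2 + 6*23) - 6*1285 = (-352 + 529 + 138) - 7710 = 315 - 7710 = -7395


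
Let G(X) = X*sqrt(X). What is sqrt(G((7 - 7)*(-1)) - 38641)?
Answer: I*sqrt(38641) ≈ 196.57*I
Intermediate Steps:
G(X) = X**(3/2)
sqrt(G((7 - 7)*(-1)) - 38641) = sqrt(((7 - 7)*(-1))**(3/2) - 38641) = sqrt((0*(-1))**(3/2) - 38641) = sqrt(0**(3/2) - 38641) = sqrt(0 - 38641) = sqrt(-38641) = I*sqrt(38641)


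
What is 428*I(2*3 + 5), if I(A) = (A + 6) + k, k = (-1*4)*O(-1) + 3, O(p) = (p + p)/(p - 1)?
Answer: 6848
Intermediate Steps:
O(p) = 2*p/(-1 + p) (O(p) = (2*p)/(-1 + p) = 2*p/(-1 + p))
k = -1 (k = (-1*4)*(2*(-1)/(-1 - 1)) + 3 = -8*(-1)/(-2) + 3 = -8*(-1)*(-1)/2 + 3 = -4*1 + 3 = -4 + 3 = -1)
I(A) = 5 + A (I(A) = (A + 6) - 1 = (6 + A) - 1 = 5 + A)
428*I(2*3 + 5) = 428*(5 + (2*3 + 5)) = 428*(5 + (6 + 5)) = 428*(5 + 11) = 428*16 = 6848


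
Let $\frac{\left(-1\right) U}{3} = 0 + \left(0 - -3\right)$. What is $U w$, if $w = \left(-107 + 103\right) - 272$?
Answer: $2484$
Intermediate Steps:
$w = -276$ ($w = -4 - 272 = -276$)
$U = -9$ ($U = - 3 \left(0 + \left(0 - -3\right)\right) = - 3 \left(0 + \left(0 + 3\right)\right) = - 3 \left(0 + 3\right) = \left(-3\right) 3 = -9$)
$U w = \left(-9\right) \left(-276\right) = 2484$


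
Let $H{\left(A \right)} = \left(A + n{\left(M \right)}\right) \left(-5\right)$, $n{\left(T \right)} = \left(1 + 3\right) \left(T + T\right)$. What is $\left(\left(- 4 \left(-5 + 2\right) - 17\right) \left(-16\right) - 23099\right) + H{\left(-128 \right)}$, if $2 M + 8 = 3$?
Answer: $-22279$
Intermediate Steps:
$M = - \frac{5}{2}$ ($M = -4 + \frac{1}{2} \cdot 3 = -4 + \frac{3}{2} = - \frac{5}{2} \approx -2.5$)
$n{\left(T \right)} = 8 T$ ($n{\left(T \right)} = 4 \cdot 2 T = 8 T$)
$H{\left(A \right)} = 100 - 5 A$ ($H{\left(A \right)} = \left(A + 8 \left(- \frac{5}{2}\right)\right) \left(-5\right) = \left(A - 20\right) \left(-5\right) = \left(-20 + A\right) \left(-5\right) = 100 - 5 A$)
$\left(\left(- 4 \left(-5 + 2\right) - 17\right) \left(-16\right) - 23099\right) + H{\left(-128 \right)} = \left(\left(- 4 \left(-5 + 2\right) - 17\right) \left(-16\right) - 23099\right) + \left(100 - -640\right) = \left(\left(\left(-4\right) \left(-3\right) - 17\right) \left(-16\right) - 23099\right) + \left(100 + 640\right) = \left(\left(12 - 17\right) \left(-16\right) - 23099\right) + 740 = \left(\left(-5\right) \left(-16\right) - 23099\right) + 740 = \left(80 - 23099\right) + 740 = -23019 + 740 = -22279$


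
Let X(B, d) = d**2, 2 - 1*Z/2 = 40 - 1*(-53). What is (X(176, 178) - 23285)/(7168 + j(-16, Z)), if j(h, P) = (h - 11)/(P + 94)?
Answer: 739112/630811 ≈ 1.1717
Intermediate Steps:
Z = -182 (Z = 4 - 2*(40 - 1*(-53)) = 4 - 2*(40 + 53) = 4 - 2*93 = 4 - 186 = -182)
j(h, P) = (-11 + h)/(94 + P)
(X(176, 178) - 23285)/(7168 + j(-16, Z)) = (178**2 - 23285)/(7168 + (-11 - 16)/(94 - 182)) = (31684 - 23285)/(7168 - 27/(-88)) = 8399/(7168 - 1/88*(-27)) = 8399/(7168 + 27/88) = 8399/(630811/88) = 8399*(88/630811) = 739112/630811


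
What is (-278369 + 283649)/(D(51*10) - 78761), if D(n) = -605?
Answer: -2640/39683 ≈ -0.066527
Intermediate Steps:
(-278369 + 283649)/(D(51*10) - 78761) = (-278369 + 283649)/(-605 - 78761) = 5280/(-79366) = 5280*(-1/79366) = -2640/39683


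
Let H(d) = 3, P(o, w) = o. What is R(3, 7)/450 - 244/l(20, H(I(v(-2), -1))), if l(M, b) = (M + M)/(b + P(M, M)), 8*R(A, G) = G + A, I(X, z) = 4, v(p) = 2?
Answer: -50507/360 ≈ -140.30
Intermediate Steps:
R(A, G) = A/8 + G/8 (R(A, G) = (G + A)/8 = (A + G)/8 = A/8 + G/8)
l(M, b) = 2*M/(M + b) (l(M, b) = (M + M)/(b + M) = (2*M)/(M + b) = 2*M/(M + b))
R(3, 7)/450 - 244/l(20, H(I(v(-2), -1))) = ((⅛)*3 + (⅛)*7)/450 - 244/(2*20/(20 + 3)) = (3/8 + 7/8)*(1/450) - 244/(2*20/23) = (5/4)*(1/450) - 244/(2*20*(1/23)) = 1/360 - 244/40/23 = 1/360 - 244*23/40 = 1/360 - 1403/10 = -50507/360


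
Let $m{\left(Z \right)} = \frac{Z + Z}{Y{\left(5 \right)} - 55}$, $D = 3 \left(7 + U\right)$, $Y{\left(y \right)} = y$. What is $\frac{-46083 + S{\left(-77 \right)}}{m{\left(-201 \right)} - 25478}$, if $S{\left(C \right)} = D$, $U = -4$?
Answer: $\frac{1151850}{636749} \approx 1.809$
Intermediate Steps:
$D = 9$ ($D = 3 \left(7 - 4\right) = 3 \cdot 3 = 9$)
$m{\left(Z \right)} = - \frac{Z}{25}$ ($m{\left(Z \right)} = \frac{Z + Z}{5 - 55} = \frac{2 Z}{-50} = 2 Z \left(- \frac{1}{50}\right) = - \frac{Z}{25}$)
$S{\left(C \right)} = 9$
$\frac{-46083 + S{\left(-77 \right)}}{m{\left(-201 \right)} - 25478} = \frac{-46083 + 9}{\left(- \frac{1}{25}\right) \left(-201\right) - 25478} = - \frac{46074}{\frac{201}{25} - 25478} = - \frac{46074}{- \frac{636749}{25}} = \left(-46074\right) \left(- \frac{25}{636749}\right) = \frac{1151850}{636749}$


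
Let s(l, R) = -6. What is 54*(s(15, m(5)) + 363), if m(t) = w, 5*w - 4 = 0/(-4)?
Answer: 19278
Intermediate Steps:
w = ⅘ (w = ⅘ + (0/(-4))/5 = ⅘ + (0*(-¼))/5 = ⅘ + (⅕)*0 = ⅘ + 0 = ⅘ ≈ 0.80000)
m(t) = ⅘
54*(s(15, m(5)) + 363) = 54*(-6 + 363) = 54*357 = 19278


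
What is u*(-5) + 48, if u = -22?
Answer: 158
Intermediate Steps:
u*(-5) + 48 = -22*(-5) + 48 = 110 + 48 = 158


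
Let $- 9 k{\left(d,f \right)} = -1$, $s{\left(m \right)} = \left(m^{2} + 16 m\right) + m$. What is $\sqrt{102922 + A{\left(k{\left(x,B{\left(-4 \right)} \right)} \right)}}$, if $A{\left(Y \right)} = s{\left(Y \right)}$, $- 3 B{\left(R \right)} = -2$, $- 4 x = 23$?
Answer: $\frac{2 \sqrt{2084209}}{9} \approx 320.82$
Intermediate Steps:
$x = - \frac{23}{4}$ ($x = \left(- \frac{1}{4}\right) 23 = - \frac{23}{4} \approx -5.75$)
$B{\left(R \right)} = \frac{2}{3}$ ($B{\left(R \right)} = \left(- \frac{1}{3}\right) \left(-2\right) = \frac{2}{3}$)
$s{\left(m \right)} = m^{2} + 17 m$
$k{\left(d,f \right)} = \frac{1}{9}$ ($k{\left(d,f \right)} = \left(- \frac{1}{9}\right) \left(-1\right) = \frac{1}{9}$)
$A{\left(Y \right)} = Y \left(17 + Y\right)$
$\sqrt{102922 + A{\left(k{\left(x,B{\left(-4 \right)} \right)} \right)}} = \sqrt{102922 + \frac{17 + \frac{1}{9}}{9}} = \sqrt{102922 + \frac{1}{9} \cdot \frac{154}{9}} = \sqrt{102922 + \frac{154}{81}} = \sqrt{\frac{8336836}{81}} = \frac{2 \sqrt{2084209}}{9}$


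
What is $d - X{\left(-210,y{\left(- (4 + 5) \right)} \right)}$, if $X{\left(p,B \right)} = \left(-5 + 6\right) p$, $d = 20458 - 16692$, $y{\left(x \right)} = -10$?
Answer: $3976$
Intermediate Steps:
$d = 3766$ ($d = 20458 - 16692 = 3766$)
$X{\left(p,B \right)} = p$ ($X{\left(p,B \right)} = 1 p = p$)
$d - X{\left(-210,y{\left(- (4 + 5) \right)} \right)} = 3766 - -210 = 3766 + 210 = 3976$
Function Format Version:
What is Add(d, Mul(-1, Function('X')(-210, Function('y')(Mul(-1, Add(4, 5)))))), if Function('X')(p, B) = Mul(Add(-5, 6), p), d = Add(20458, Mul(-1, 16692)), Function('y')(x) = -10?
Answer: 3976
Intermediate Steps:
d = 3766 (d = Add(20458, -16692) = 3766)
Function('X')(p, B) = p (Function('X')(p, B) = Mul(1, p) = p)
Add(d, Mul(-1, Function('X')(-210, Function('y')(Mul(-1, Add(4, 5)))))) = Add(3766, Mul(-1, -210)) = Add(3766, 210) = 3976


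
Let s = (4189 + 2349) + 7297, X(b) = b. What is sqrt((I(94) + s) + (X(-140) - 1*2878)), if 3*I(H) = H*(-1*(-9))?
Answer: sqrt(11099) ≈ 105.35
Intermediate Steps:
I(H) = 3*H (I(H) = (H*(-1*(-9)))/3 = (H*9)/3 = (9*H)/3 = 3*H)
s = 13835 (s = 6538 + 7297 = 13835)
sqrt((I(94) + s) + (X(-140) - 1*2878)) = sqrt((3*94 + 13835) + (-140 - 1*2878)) = sqrt((282 + 13835) + (-140 - 2878)) = sqrt(14117 - 3018) = sqrt(11099)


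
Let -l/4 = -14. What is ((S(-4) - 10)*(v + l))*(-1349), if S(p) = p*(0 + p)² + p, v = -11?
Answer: 4734990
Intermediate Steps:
l = 56 (l = -4*(-14) = 56)
S(p) = p + p³ (S(p) = p*p² + p = p³ + p = p + p³)
((S(-4) - 10)*(v + l))*(-1349) = (((-4 + (-4)³) - 10)*(-11 + 56))*(-1349) = (((-4 - 64) - 10)*45)*(-1349) = ((-68 - 10)*45)*(-1349) = -78*45*(-1349) = -3510*(-1349) = 4734990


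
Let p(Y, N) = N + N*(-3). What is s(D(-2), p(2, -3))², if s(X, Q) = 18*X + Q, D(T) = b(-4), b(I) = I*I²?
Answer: 1313316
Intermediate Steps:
p(Y, N) = -2*N (p(Y, N) = N - 3*N = -2*N)
b(I) = I³
D(T) = -64 (D(T) = (-4)³ = -64)
s(X, Q) = Q + 18*X
s(D(-2), p(2, -3))² = (-2*(-3) + 18*(-64))² = (6 - 1152)² = (-1146)² = 1313316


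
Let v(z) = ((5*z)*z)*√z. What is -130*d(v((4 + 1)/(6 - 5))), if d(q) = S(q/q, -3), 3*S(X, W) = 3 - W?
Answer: -260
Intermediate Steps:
v(z) = 5*z^(5/2) (v(z) = (5*z²)*√z = 5*z^(5/2))
S(X, W) = 1 - W/3 (S(X, W) = (3 - W)/3 = 1 - W/3)
d(q) = 2 (d(q) = 1 - ⅓*(-3) = 1 + 1 = 2)
-130*d(v((4 + 1)/(6 - 5))) = -130*2 = -260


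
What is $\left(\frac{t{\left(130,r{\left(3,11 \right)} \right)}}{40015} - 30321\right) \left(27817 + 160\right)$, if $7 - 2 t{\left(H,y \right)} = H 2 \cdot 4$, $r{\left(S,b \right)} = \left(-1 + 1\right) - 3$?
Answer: $- \frac{67888726978751}{80030} \approx -8.4829 \cdot 10^{8}$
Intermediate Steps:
$r{\left(S,b \right)} = -3$ ($r{\left(S,b \right)} = 0 - 3 = -3$)
$t{\left(H,y \right)} = \frac{7}{2} - 4 H$ ($t{\left(H,y \right)} = \frac{7}{2} - \frac{H 2 \cdot 4}{2} = \frac{7}{2} - \frac{2 H 4}{2} = \frac{7}{2} - \frac{8 H}{2} = \frac{7}{2} - 4 H$)
$\left(\frac{t{\left(130,r{\left(3,11 \right)} \right)}}{40015} - 30321\right) \left(27817 + 160\right) = \left(\frac{\frac{7}{2} - 520}{40015} - 30321\right) \left(27817 + 160\right) = \left(\left(\frac{7}{2} - 520\right) \frac{1}{40015} - 30321\right) 27977 = \left(\left(- \frac{1033}{2}\right) \frac{1}{40015} - 30321\right) 27977 = \left(- \frac{1033}{80030} - 30321\right) 27977 = \left(- \frac{2426590663}{80030}\right) 27977 = - \frac{67888726978751}{80030}$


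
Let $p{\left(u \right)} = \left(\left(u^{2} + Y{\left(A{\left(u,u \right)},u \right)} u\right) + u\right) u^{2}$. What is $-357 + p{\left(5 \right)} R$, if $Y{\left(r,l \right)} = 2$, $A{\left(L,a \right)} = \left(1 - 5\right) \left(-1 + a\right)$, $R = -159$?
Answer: $-159357$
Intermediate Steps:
$A{\left(L,a \right)} = 4 - 4 a$ ($A{\left(L,a \right)} = - 4 \left(-1 + a\right) = 4 - 4 a$)
$p{\left(u \right)} = u^{2} \left(u^{2} + 3 u\right)$ ($p{\left(u \right)} = \left(\left(u^{2} + 2 u\right) + u\right) u^{2} = \left(u^{2} + 3 u\right) u^{2} = u^{2} \left(u^{2} + 3 u\right)$)
$-357 + p{\left(5 \right)} R = -357 + 5^{3} \left(3 + 5\right) \left(-159\right) = -357 + 125 \cdot 8 \left(-159\right) = -357 + 1000 \left(-159\right) = -357 - 159000 = -159357$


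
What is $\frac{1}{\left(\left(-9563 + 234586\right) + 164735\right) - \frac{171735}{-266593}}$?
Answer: $\frac{266593}{103906926229} \approx 2.5657 \cdot 10^{-6}$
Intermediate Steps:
$\frac{1}{\left(\left(-9563 + 234586\right) + 164735\right) - \frac{171735}{-266593}} = \frac{1}{\left(225023 + 164735\right) - - \frac{171735}{266593}} = \frac{1}{389758 + \frac{171735}{266593}} = \frac{1}{\frac{103906926229}{266593}} = \frac{266593}{103906926229}$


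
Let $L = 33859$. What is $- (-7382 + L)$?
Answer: $-26477$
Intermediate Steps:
$- (-7382 + L) = - (-7382 + 33859) = \left(-1\right) 26477 = -26477$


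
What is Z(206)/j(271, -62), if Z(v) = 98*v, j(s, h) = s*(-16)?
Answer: -5047/1084 ≈ -4.6559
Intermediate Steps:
j(s, h) = -16*s
Z(206)/j(271, -62) = (98*206)/((-16*271)) = 20188/(-4336) = 20188*(-1/4336) = -5047/1084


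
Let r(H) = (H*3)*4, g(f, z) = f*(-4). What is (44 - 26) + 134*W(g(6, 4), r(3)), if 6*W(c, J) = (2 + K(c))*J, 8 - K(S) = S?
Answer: 27354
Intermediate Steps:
g(f, z) = -4*f
K(S) = 8 - S
r(H) = 12*H (r(H) = (3*H)*4 = 12*H)
W(c, J) = J*(10 - c)/6 (W(c, J) = ((2 + (8 - c))*J)/6 = ((10 - c)*J)/6 = (J*(10 - c))/6 = J*(10 - c)/6)
(44 - 26) + 134*W(g(6, 4), r(3)) = (44 - 26) + 134*((12*3)*(10 - (-4)*6)/6) = 18 + 134*((⅙)*36*(10 - 1*(-24))) = 18 + 134*((⅙)*36*(10 + 24)) = 18 + 134*((⅙)*36*34) = 18 + 134*204 = 18 + 27336 = 27354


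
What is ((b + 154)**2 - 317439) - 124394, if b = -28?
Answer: -425957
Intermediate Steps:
((b + 154)**2 - 317439) - 124394 = ((-28 + 154)**2 - 317439) - 124394 = (126**2 - 317439) - 124394 = (15876 - 317439) - 124394 = -301563 - 124394 = -425957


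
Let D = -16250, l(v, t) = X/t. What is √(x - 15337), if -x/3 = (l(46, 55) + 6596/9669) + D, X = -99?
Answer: 2*√2169500149410/16115 ≈ 182.80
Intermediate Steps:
l(v, t) = -99/t
x = 785660291/16115 (x = -3*((-99/55 + 6596/9669) - 16250) = -3*((-99*1/55 + 6596*(1/9669)) - 16250) = -3*((-9/5 + 6596/9669) - 16250) = -3*(-54041/48345 - 16250) = -3*(-785660291/48345) = 785660291/16115 ≈ 48753.)
√(x - 15337) = √(785660291/16115 - 15337) = √(538504536/16115) = 2*√2169500149410/16115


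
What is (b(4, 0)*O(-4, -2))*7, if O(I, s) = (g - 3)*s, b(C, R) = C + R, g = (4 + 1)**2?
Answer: -1232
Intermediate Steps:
g = 25 (g = 5**2 = 25)
O(I, s) = 22*s (O(I, s) = (25 - 3)*s = 22*s)
(b(4, 0)*O(-4, -2))*7 = ((4 + 0)*(22*(-2)))*7 = (4*(-44))*7 = -176*7 = -1232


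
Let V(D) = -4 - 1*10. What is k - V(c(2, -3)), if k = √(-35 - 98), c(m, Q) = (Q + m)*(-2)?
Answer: 14 + I*√133 ≈ 14.0 + 11.533*I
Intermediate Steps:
c(m, Q) = -2*Q - 2*m
V(D) = -14 (V(D) = -4 - 10 = -14)
k = I*√133 (k = √(-133) = I*√133 ≈ 11.533*I)
k - V(c(2, -3)) = I*√133 - 1*(-14) = I*√133 + 14 = 14 + I*√133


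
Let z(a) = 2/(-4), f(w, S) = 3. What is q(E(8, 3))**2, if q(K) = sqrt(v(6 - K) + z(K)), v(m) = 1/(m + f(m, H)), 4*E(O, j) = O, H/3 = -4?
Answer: -5/14 ≈ -0.35714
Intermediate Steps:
H = -12 (H = 3*(-4) = -12)
E(O, j) = O/4
v(m) = 1/(3 + m) (v(m) = 1/(m + 3) = 1/(3 + m))
z(a) = -1/2 (z(a) = 2*(-1/4) = -1/2)
q(K) = sqrt(-1/2 + 1/(9 - K)) (q(K) = sqrt(1/(3 + (6 - K)) - 1/2) = sqrt(1/(9 - K) - 1/2) = sqrt(-1/2 + 1/(9 - K)))
q(E(8, 3))**2 = (sqrt(2)*sqrt((-7 + (1/4)*8)/(9 - 8/4))/2)**2 = (sqrt(2)*sqrt((-7 + 2)/(9 - 1*2))/2)**2 = (sqrt(2)*sqrt(-5/(9 - 2))/2)**2 = (sqrt(2)*sqrt(-5/7)/2)**2 = (sqrt(2)*(I*sqrt(35)/7)/2)**2 = (I*sqrt(70)/14)**2 = -5/14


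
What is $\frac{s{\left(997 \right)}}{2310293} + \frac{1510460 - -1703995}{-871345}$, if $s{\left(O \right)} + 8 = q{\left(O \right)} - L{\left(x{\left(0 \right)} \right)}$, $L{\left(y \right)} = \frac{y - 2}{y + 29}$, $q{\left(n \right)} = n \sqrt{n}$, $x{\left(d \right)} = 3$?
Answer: $- \frac{47528575253149}{12883598426144} + \frac{997 \sqrt{997}}{2310293} \approx -3.6754$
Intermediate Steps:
$q{\left(n \right)} = n^{\frac{3}{2}}$
$L{\left(y \right)} = \frac{-2 + y}{29 + y}$
$s{\left(O \right)} = - \frac{257}{32} + O^{\frac{3}{2}}$ ($s{\left(O \right)} = -8 + \left(O^{\frac{3}{2}} - \frac{-2 + 3}{29 + 3}\right) = -8 + \left(O^{\frac{3}{2}} - \frac{1}{32} \cdot 1\right) = -8 + \left(O^{\frac{3}{2}} - \frac{1}{32}\right) = -8 + \left(- \frac{1}{32} + O^{\frac{3}{2}}\right) = - \frac{257}{32} + O^{\frac{3}{2}}$)
$\frac{s{\left(997 \right)}}{2310293} + \frac{1510460 - -1703995}{-871345} = \frac{- \frac{257}{32} + 997^{\frac{3}{2}}}{2310293} + \frac{1510460 - -1703995}{-871345} = \left(- \frac{257}{32} + 997 \sqrt{997}\right) \frac{1}{2310293} + \left(1510460 + 1703995\right) \left(- \frac{1}{871345}\right) = \left(- \frac{257}{73929376} + \frac{997 \sqrt{997}}{2310293}\right) + 3214455 \left(- \frac{1}{871345}\right) = \left(- \frac{257}{73929376} + \frac{997 \sqrt{997}}{2310293}\right) - \frac{642891}{174269} = - \frac{47528575253149}{12883598426144} + \frac{997 \sqrt{997}}{2310293}$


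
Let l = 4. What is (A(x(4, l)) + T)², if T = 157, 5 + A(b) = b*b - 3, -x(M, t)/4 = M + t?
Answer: 1375929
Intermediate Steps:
x(M, t) = -4*M - 4*t (x(M, t) = -4*(M + t) = -4*M - 4*t)
A(b) = -8 + b² (A(b) = -5 + (b*b - 3) = -5 + (b² - 3) = -5 + (-3 + b²) = -8 + b²)
(A(x(4, l)) + T)² = ((-8 + (-4*4 - 4*4)²) + 157)² = ((-8 + (-16 - 16)²) + 157)² = ((-8 + (-32)²) + 157)² = ((-8 + 1024) + 157)² = (1016 + 157)² = 1173² = 1375929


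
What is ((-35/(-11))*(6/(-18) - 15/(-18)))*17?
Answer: 595/22 ≈ 27.045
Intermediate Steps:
((-35/(-11))*(6/(-18) - 15/(-18)))*17 = ((-35*(-1/11))*(6*(-1/18) - 15*(-1/18)))*17 = (35*(-⅓ + ⅚)/11)*17 = ((35/11)*(½))*17 = (35/22)*17 = 595/22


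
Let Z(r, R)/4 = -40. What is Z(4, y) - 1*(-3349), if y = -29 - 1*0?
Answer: 3189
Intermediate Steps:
y = -29 (y = -29 + 0 = -29)
Z(r, R) = -160 (Z(r, R) = 4*(-40) = -160)
Z(4, y) - 1*(-3349) = -160 - 1*(-3349) = -160 + 3349 = 3189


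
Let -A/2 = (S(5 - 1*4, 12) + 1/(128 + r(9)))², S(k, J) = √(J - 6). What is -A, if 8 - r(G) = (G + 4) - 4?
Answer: 193550/16129 + 4*√6/127 ≈ 12.077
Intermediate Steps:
r(G) = 8 - G (r(G) = 8 - ((G + 4) - 4) = 8 - ((4 + G) - 4) = 8 - G)
S(k, J) = √(-6 + J)
A = -2*(1/127 + √6)² (A = -2*(√(-6 + 12) + 1/(128 + (8 - 1*9)))² = -2*(√6 + 1/(128 + (8 - 9)))² = -2*(√6 + 1/(128 - 1))² = -2*(√6 + 1/127)² = -2*(1/127 + √6)² ≈ -12.077)
-A = -(-193550/16129 - 4*√6/127) = 193550/16129 + 4*√6/127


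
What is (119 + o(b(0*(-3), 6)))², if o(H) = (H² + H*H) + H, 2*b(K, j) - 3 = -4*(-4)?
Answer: 95481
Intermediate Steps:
b(K, j) = 19/2 (b(K, j) = 3/2 + (-4*(-4))/2 = 3/2 + (½)*16 = 3/2 + 8 = 19/2)
o(H) = H + 2*H² (o(H) = (H² + H²) + H = 2*H² + H = H + 2*H²)
(119 + o(b(0*(-3), 6)))² = (119 + 19*(1 + 2*(19/2))/2)² = (119 + 19*(1 + 19)/2)² = (119 + (19/2)*20)² = (119 + 190)² = 309² = 95481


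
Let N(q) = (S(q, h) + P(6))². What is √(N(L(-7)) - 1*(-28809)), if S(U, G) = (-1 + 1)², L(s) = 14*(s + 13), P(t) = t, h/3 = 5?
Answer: 3*√3205 ≈ 169.84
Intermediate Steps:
h = 15 (h = 3*5 = 15)
L(s) = 182 + 14*s (L(s) = 14*(13 + s) = 182 + 14*s)
S(U, G) = 0 (S(U, G) = 0² = 0)
N(q) = 36 (N(q) = (0 + 6)² = 6² = 36)
√(N(L(-7)) - 1*(-28809)) = √(36 - 1*(-28809)) = √(36 + 28809) = √28845 = 3*√3205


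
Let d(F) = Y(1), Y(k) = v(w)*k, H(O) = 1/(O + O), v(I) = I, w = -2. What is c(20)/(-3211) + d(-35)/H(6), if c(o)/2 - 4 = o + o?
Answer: -77152/3211 ≈ -24.027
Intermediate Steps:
c(o) = 8 + 4*o (c(o) = 8 + 2*(o + o) = 8 + 2*(2*o) = 8 + 4*o)
H(O) = 1/(2*O)
Y(k) = -2*k
d(F) = -2 (d(F) = -2*1 = -2)
c(20)/(-3211) + d(-35)/H(6) = (8 + 4*20)/(-3211) - 2/((½)/6) = (8 + 80)*(-1/3211) - 2/((½)*(⅙)) = 88*(-1/3211) - 2/1/12 = -88/3211 - 2*12 = -88/3211 - 24 = -77152/3211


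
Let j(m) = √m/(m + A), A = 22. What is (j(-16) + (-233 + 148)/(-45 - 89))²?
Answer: -6799/161604 + 170*I/201 ≈ -0.042072 + 0.84577*I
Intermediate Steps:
j(m) = √m/(22 + m) (j(m) = √m/(m + 22) = √m/(22 + m))
(j(-16) + (-233 + 148)/(-45 - 89))² = (√(-16)/(22 - 16) + (-233 + 148)/(-45 - 89))² = ((4*I)/6 - 85/(-134))² = ((4*I)*(⅙) - 85*(-1/134))² = (2*I/3 + 85/134)² = (85/134 + 2*I/3)²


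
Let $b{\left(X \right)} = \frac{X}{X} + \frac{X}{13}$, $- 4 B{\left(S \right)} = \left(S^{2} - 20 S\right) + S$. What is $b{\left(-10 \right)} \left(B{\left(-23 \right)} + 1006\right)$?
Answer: $\frac{4587}{26} \approx 176.42$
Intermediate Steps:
$B{\left(S \right)} = - \frac{S^{2}}{4} + \frac{19 S}{4}$ ($B{\left(S \right)} = - \frac{\left(S^{2} - 20 S\right) + S}{4} = - \frac{S^{2} - 19 S}{4} = - \frac{S^{2}}{4} + \frac{19 S}{4}$)
$b{\left(X \right)} = 1 + \frac{X}{13}$ ($b{\left(X \right)} = 1 + X \frac{1}{13} = 1 + \frac{X}{13}$)
$b{\left(-10 \right)} \left(B{\left(-23 \right)} + 1006\right) = \left(1 + \frac{1}{13} \left(-10\right)\right) \left(\frac{1}{4} \left(-23\right) \left(19 - -23\right) + 1006\right) = \left(1 - \frac{10}{13}\right) \left(\frac{1}{4} \left(-23\right) \left(19 + 23\right) + 1006\right) = \frac{3 \left(\frac{1}{4} \left(-23\right) 42 + 1006\right)}{13} = \frac{3 \left(- \frac{483}{2} + 1006\right)}{13} = \frac{3}{13} \cdot \frac{1529}{2} = \frac{4587}{26}$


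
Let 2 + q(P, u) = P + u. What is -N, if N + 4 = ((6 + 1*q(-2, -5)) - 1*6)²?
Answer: -77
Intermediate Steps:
q(P, u) = -2 + P + u (q(P, u) = -2 + (P + u) = -2 + P + u)
N = 77 (N = -4 + ((6 + 1*(-2 - 2 - 5)) - 1*6)² = -4 + ((6 + 1*(-9)) - 6)² = -4 + ((6 - 9) - 6)² = -4 + (-3 - 6)² = -4 + (-9)² = -4 + 81 = 77)
-N = -1*77 = -77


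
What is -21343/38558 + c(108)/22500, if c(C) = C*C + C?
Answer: -730909/24098750 ≈ -0.030330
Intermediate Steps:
c(C) = C + C² (c(C) = C² + C = C + C²)
-21343/38558 + c(108)/22500 = -21343/38558 + (108*(1 + 108))/22500 = -21343*1/38558 + (108*109)*(1/22500) = -21343/38558 + 11772*(1/22500) = -21343/38558 + 327/625 = -730909/24098750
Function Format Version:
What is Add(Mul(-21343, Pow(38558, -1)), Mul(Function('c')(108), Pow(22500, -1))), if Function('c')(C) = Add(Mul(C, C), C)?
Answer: Rational(-730909, 24098750) ≈ -0.030330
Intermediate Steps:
Function('c')(C) = Add(C, Pow(C, 2)) (Function('c')(C) = Add(Pow(C, 2), C) = Add(C, Pow(C, 2)))
Add(Mul(-21343, Pow(38558, -1)), Mul(Function('c')(108), Pow(22500, -1))) = Add(Mul(-21343, Pow(38558, -1)), Mul(Mul(108, Add(1, 108)), Pow(22500, -1))) = Add(Mul(-21343, Rational(1, 38558)), Mul(Mul(108, 109), Rational(1, 22500))) = Add(Rational(-21343, 38558), Mul(11772, Rational(1, 22500))) = Add(Rational(-21343, 38558), Rational(327, 625)) = Rational(-730909, 24098750)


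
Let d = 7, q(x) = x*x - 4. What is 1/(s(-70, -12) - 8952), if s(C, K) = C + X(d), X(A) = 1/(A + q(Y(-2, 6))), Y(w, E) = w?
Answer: -7/63153 ≈ -0.00011084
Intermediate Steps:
q(x) = -4 + x**2 (q(x) = x**2 - 4 = -4 + x**2)
X(A) = 1/A (X(A) = 1/(A + (-4 + (-2)**2)) = 1/(A + (-4 + 4)) = 1/(A + 0) = 1/A)
s(C, K) = 1/7 + C (s(C, K) = C + 1/7 = 1/7 + C)
1/(s(-70, -12) - 8952) = 1/((1/7 - 70) - 8952) = 1/(-489/7 - 8952) = 1/(-63153/7) = -7/63153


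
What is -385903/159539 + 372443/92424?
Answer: 23752484905/14745232536 ≈ 1.6109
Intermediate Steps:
-385903/159539 + 372443/92424 = 23752484905/14745232536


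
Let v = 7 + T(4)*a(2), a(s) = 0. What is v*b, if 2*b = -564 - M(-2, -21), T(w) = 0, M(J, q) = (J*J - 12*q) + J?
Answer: -2863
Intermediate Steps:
M(J, q) = J + J**2 - 12*q (M(J, q) = (J**2 - 12*q) + J = J + J**2 - 12*q)
b = -409 (b = (-564 - (-2 + (-2)**2 - 12*(-21)))/2 = (-564 - (-2 + 4 + 252))/2 = (-564 - 1*254)/2 = (-564 - 254)/2 = (1/2)*(-818) = -409)
v = 7 (v = 7 + 0*0 = 7 + 0 = 7)
v*b = 7*(-409) = -2863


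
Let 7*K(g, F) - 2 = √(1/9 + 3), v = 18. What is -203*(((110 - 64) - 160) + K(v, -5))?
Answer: 23084 - 58*√7/3 ≈ 23033.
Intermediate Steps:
K(g, F) = 2/7 + 2*√7/21 (K(g, F) = 2/7 + √(1/9 + 3)/7 = 2/7 + √(⅑ + 3)/7 = 2/7 + √(28/9)/7 = 2/7 + (2*√7/3)/7 = 2/7 + 2*√7/21)
-203*(((110 - 64) - 160) + K(v, -5)) = -203*(((110 - 64) - 160) + (2/7 + 2*√7/21)) = -203*((46 - 160) + (2/7 + 2*√7/21)) = -203*(-114 + (2/7 + 2*√7/21)) = -203*(-796/7 + 2*√7/21) = 23084 - 58*√7/3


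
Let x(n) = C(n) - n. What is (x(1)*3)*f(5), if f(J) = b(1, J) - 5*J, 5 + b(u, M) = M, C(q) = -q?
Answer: 150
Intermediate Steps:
b(u, M) = -5 + M
x(n) = -2*n (x(n) = -n - n = -2*n)
f(J) = -5 - 4*J (f(J) = (-5 + J) - 5*J = -5 - 4*J)
(x(1)*3)*f(5) = (-2*1*3)*(-5 - 4*5) = (-2*3)*(-5 - 20) = -6*(-25) = 150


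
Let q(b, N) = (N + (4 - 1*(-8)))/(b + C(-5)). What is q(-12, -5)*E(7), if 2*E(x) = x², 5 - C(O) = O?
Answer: -343/4 ≈ -85.750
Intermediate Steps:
C(O) = 5 - O
q(b, N) = (12 + N)/(10 + b) (q(b, N) = (N + (4 - 1*(-8)))/(b + (5 - 1*(-5))) = (N + (4 + 8))/(b + (5 + 5)) = (N + 12)/(b + 10) = (12 + N)/(10 + b))
E(x) = x²/2
q(-12, -5)*E(7) = ((12 - 5)/(10 - 12))*((½)*7²) = (7/(-2))*((½)*49) = -½*7*(49/2) = -7/2*49/2 = -343/4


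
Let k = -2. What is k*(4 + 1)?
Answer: -10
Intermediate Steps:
k*(4 + 1) = -2*(4 + 1) = -2*5 = -10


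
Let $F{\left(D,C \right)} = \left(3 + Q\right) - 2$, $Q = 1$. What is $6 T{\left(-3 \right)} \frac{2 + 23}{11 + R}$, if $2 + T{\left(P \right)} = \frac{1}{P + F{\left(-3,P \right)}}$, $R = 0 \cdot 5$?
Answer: $- \frac{450}{11} \approx -40.909$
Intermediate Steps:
$R = 0$
$F{\left(D,C \right)} = 2$ ($F{\left(D,C \right)} = \left(3 + 1\right) - 2 = 4 - 2 = 2$)
$T{\left(P \right)} = -2 + \frac{1}{2 + P}$ ($T{\left(P \right)} = -2 + \frac{1}{P + 2} = -2 + \frac{1}{2 + P}$)
$6 T{\left(-3 \right)} \frac{2 + 23}{11 + R} = 6 \frac{-3 - -6}{2 - 3} \frac{2 + 23}{11 + 0} = 6 \frac{-3 + 6}{-1} \cdot \frac{25}{11} = 6 \left(\left(-1\right) 3\right) 25 \cdot \frac{1}{11} = 6 \left(-3\right) \frac{25}{11} = \left(-18\right) \frac{25}{11} = - \frac{450}{11}$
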